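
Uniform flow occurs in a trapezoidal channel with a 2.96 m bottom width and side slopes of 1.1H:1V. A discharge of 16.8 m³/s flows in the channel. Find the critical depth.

At critical depth, Q² T / (g A³) = 1, i.e. A³/T = Q²/g = 16.8²/9.81 = 28.77.
At y = 1.13 m: A³/T = 19.67 — short.
At y = 1.6 m: A³/T = 66.47 — over.
At y = 1.26 m: A³/T = 28.65 — ≈ 28.77.

y_c = 1.26 m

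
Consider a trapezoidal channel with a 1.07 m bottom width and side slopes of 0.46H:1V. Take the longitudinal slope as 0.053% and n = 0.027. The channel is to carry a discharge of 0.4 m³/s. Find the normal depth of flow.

y_n = 0.669 m

Manning's equation rearranged: A R^(2/3) = nQ / (1·√S) = 0.027 × 0.4 / (√0.00053) = 0.4691.
At y = 0.521 m: A R^(2/3) = 0.311 — low.
At y = 0.798 m: A R^(2/3) = 0.6285 — high.
At y = 0.669 m: A R^(2/3) = 0.4686 — ≈ 0.4691.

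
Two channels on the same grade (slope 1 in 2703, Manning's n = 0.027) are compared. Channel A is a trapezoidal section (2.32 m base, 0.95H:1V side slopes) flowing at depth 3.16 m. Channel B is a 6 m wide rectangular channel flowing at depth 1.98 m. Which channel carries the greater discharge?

Channel A: With bottom width b = 2.32 m and side slope z = 0.95: A = (b + zy)y = (2.32 + 0.95×3.16)×3.16 = 16.82 m²; P = b + 2y√(1+z²) = 2.32 + 2×3.16×1.379 = 11.04 m. Hydraulic radius R = A/P = 16.82/11.04 = 1.524 m. Q_A = (1/0.027)·16.82·1.524^(2/3)·√0.00037 = 15.86 m³/s.
Channel B: Flow area A = b·y = 6 × 1.98 = 11.88 m². Wetted perimeter P = b + 2y = 6 + 2×1.98 = 9.96 m. Hydraulic radius R = A/P = 11.88/9.96 = 1.193 m. Q_B = (1/0.027)·11.88·1.193^(2/3)·√0.00037 = 9.518 m³/s.
Q_A = 15.86 m³/s vs Q_B = 9.518 m³/s, so channel A carries more.

channel A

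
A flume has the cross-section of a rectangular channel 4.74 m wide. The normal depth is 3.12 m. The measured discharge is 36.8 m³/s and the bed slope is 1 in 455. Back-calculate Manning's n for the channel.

n = 0.023

Flow area A = b·y = 4.74 × 3.12 = 14.79 m². Wetted perimeter P = b + 2y = 4.74 + 2×3.12 = 10.98 m.
Hydraulic radius R = A/P = 14.79/10.98 = 1.347 m.
Rearranging Manning's equation: n = (1/Q) A R^(2/3) S^(1/2) = (1/36.8) × 14.79 × 1.347^(2/3) × √0.002198 = 0.023.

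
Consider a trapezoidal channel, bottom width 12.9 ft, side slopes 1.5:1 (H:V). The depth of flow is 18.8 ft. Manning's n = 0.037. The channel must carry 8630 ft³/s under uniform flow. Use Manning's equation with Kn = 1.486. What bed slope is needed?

S = 0.0038

With bottom width b = 12.9 ft and side slope z = 1.5: A = (b + zy)y = (12.9 + 1.5×18.8)×18.8 = 772.7 ft²; P = b + 2y√(1+z²) = 12.9 + 2×18.8×1.803 = 80.68 ft.
Hydraulic radius R = A/P = 772.7/80.68 = 9.577 ft.
From Manning's equation, S = [nQ / (1.486 A R^(2/3))]² = [0.037 × 8630 / (1.486 × 772.7 × 9.577^(2/3))]² = 0.0038.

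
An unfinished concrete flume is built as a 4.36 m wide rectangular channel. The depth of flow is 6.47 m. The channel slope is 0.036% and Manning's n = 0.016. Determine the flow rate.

Flow area A = b·y = 4.36 × 6.47 = 28.21 m². Wetted perimeter P = b + 2y = 4.36 + 2×6.47 = 17.3 m.
Hydraulic radius R = A/P = 28.21/17.3 = 1.631 m.
Manning's equation: Q = (1/n) A R^(2/3) S^(1/2) = (1/0.016) × 28.21 × 1.631^(2/3) × 0.00036^(1/2) = 46.3 m³/s.

Q = 46.3 m³/s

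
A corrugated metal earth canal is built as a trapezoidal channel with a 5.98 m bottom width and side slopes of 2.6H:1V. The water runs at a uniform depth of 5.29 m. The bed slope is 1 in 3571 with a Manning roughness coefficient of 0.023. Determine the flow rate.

Q = 156 m³/s

With bottom width b = 5.98 m and side slope z = 2.6: A = (b + zy)y = (5.98 + 2.6×5.29)×5.29 = 104.4 m²; P = b + 2y√(1+z²) = 5.98 + 2×5.29×2.786 = 35.45 m.
Hydraulic radius R = A/P = 104.4/35.45 = 2.945 m.
Manning's equation: Q = (1/n) A R^(2/3) S^(1/2) = (1/0.023) × 104.4 × 2.945^(2/3) × 0.00028^(1/2) = 156 m³/s.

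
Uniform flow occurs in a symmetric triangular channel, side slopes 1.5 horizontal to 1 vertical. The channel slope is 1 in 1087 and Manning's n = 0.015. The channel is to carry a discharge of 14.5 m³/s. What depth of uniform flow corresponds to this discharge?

y_n = 2.24 m

Manning's equation rearranged: A R^(2/3) = nQ / (1·√S) = 0.015 × 14.5 / (√0.00092) = 7.171.
At y = 2.58 m: A R^(2/3) = 10.47 — over.
At y = 2.24 m: A R^(2/3) = 7.181 — matches.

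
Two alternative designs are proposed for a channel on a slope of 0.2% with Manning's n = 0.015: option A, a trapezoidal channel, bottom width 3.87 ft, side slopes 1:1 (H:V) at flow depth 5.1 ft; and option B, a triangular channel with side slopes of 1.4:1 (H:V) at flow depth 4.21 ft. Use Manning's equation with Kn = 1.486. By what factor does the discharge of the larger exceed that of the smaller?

2.37

Channel A: With bottom width b = 3.87 ft and side slope z = 1: A = (b + zy)y = (3.87 + 1×5.1)×5.1 = 45.75 ft²; P = b + 2y√(1+z²) = 3.87 + 2×5.1×1.414 = 18.29 ft. Hydraulic radius R = A/P = 45.75/18.29 = 2.501 ft. Q_A = (1.486/0.015)·45.75·2.501^(2/3)·√0.002 = 373.4 ft³/s.
Channel B: For a triangular section with side slope z = 1.4: A = zy² = 1.4×4.21² = 24.81 ft²; P = 2y√(1+z²) = 2×4.21×1.72 = 14.49 ft. Hydraulic radius R = A/P = 24.81/14.49 = 1.713 ft. Q_B = (1.486/0.015)·24.81·1.713^(2/3)·√0.002 = 157.4 ft³/s.
The larger discharge is 373.4 ft³/s and the smaller is 157.4 ft³/s; the ratio is 2.37.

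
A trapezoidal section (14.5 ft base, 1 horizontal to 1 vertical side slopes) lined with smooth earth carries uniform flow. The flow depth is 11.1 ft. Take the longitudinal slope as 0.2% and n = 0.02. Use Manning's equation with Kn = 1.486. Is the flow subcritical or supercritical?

With bottom width b = 14.5 ft and side slope z = 1: A = (b + zy)y = (14.5 + 1×11.1)×11.1 = 284.2 ft²; P = b + 2y√(1+z²) = 14.5 + 2×11.1×1.414 = 45.9 ft.
Hydraulic radius R = A/P = 284.2/45.9 = 6.191 ft.
V = (1.486/n) R^(2/3) √S = (1.486/0.02) × 6.191^(2/3) × √0.002 = 11.2 ft/s. Hydraulic depth D_h = A/T = 284.2/36.7 = 7.743 ft.
Froude number Fr = V/√(g·D_h) = 11.2/√(32.2×7.743) = 0.71, which is less than 1, so the flow is subcritical.

subcritical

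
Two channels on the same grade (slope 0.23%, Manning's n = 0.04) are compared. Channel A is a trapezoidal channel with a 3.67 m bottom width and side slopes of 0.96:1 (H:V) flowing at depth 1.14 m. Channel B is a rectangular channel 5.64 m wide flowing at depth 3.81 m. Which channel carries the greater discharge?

channel B

Channel A: With bottom width b = 3.67 m and side slope z = 0.96: A = (b + zy)y = (3.67 + 0.96×1.14)×1.14 = 5.431 m²; P = b + 2y√(1+z²) = 3.67 + 2×1.14×1.386 = 6.831 m. Hydraulic radius R = A/P = 5.431/6.831 = 0.7952 m. Q_A = (1/0.04)·5.431·0.7952^(2/3)·√0.0023 = 5.589 m³/s.
Channel B: Flow area A = b·y = 5.64 × 3.81 = 21.49 m². Wetted perimeter P = b + 2y = 5.64 + 2×3.81 = 13.26 m. Hydraulic radius R = A/P = 21.49/13.26 = 1.621 m. Q_B = (1/0.04)·21.49·1.621^(2/3)·√0.0023 = 35.55 m³/s.
Q_A = 5.589 m³/s vs Q_B = 35.55 m³/s, so channel B carries more.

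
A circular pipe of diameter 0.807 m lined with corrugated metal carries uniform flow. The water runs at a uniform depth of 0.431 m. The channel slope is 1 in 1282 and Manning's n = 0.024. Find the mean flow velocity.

V = 0.411 m/s

For a circular section of diameter D = 0.807 m at depth y = 0.431 m, the central angle is θ = 2 arccos(1 − 2y/D) = 3.278 rad. Then A = (D²/8)(θ − sin θ) = 0.2779 m² and P = Dθ/2 = 1.323 m.
Hydraulic radius R = A/P = 0.2779/1.323 = 0.2101 m.
From Manning's equation, V = (1/n) R^(2/3) S^(1/2) = (1/0.024) × 0.2101^(2/3) × 0.00078^(1/2) = 0.411 m/s.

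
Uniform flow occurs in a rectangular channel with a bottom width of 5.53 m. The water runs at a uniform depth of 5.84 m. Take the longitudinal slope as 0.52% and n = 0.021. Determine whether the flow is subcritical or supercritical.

Flow area A = b·y = 5.53 × 5.84 = 32.3 m². Wetted perimeter P = b + 2y = 5.53 + 2×5.84 = 17.21 m.
Hydraulic radius R = A/P = 32.3/17.21 = 1.877 m.
V = (1/n) R^(2/3) √S = (1/0.021) × 1.877^(2/3) × √0.0052 = 5.224 m/s. Hydraulic depth D_h = A/T = 32.3/5.53 = 5.84 m.
Froude number Fr = V/√(g·D_h) = 5.224/√(9.81×5.84) = 0.69, which is less than 1, so the flow is subcritical.

subcritical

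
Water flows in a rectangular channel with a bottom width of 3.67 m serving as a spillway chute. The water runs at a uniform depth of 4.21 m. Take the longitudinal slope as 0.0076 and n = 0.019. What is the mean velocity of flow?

Flow area A = b·y = 3.67 × 4.21 = 15.45 m². Wetted perimeter P = b + 2y = 3.67 + 2×4.21 = 12.09 m.
Hydraulic radius R = A/P = 15.45/12.09 = 1.278 m.
From Manning's equation, V = (1/n) R^(2/3) S^(1/2) = (1/0.019) × 1.278^(2/3) × 0.0076^(1/2) = 5.4 m/s.

V = 5.4 m/s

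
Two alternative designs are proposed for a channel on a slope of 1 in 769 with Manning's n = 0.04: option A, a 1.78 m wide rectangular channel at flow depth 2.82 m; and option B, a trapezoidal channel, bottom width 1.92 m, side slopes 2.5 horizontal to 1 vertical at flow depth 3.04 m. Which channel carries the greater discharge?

Channel A: Flow area A = b·y = 1.78 × 2.82 = 5.02 m². Wetted perimeter P = b + 2y = 1.78 + 2×2.82 = 7.42 m. Hydraulic radius R = A/P = 5.02/7.42 = 0.6765 m. Q_A = (1/0.04)·5.02·0.6765^(2/3)·√0.0013 = 3.487 m³/s.
Channel B: With bottom width b = 1.92 m and side slope z = 2.5: A = (b + zy)y = (1.92 + 2.5×3.04)×3.04 = 28.94 m²; P = b + 2y√(1+z²) = 1.92 + 2×3.04×2.693 = 18.29 m. Hydraulic radius R = A/P = 28.94/18.29 = 1.582 m. Q_B = (1/0.04)·28.94·1.582^(2/3)·√0.0013 = 35.43 m³/s.
Q_A = 3.487 m³/s vs Q_B = 35.43 m³/s, so channel B carries more.

channel B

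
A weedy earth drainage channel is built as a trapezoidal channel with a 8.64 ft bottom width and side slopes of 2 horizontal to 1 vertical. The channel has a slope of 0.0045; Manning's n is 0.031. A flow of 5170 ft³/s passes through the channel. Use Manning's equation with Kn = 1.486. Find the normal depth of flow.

y_n = 13 ft

Manning's equation rearranged: A R^(2/3) = nQ / (1.486·√S) = 0.031 × 5170 / (1.486 × √0.0045) = 1608.
Trying y = 10.6 ft: A R^(2/3) = 1003 — short.
Trying y = 15.3 ft: A R^(2/3) = 2359 — over.
Trying y = 13 ft: A R^(2/3) = 1607 — close enough.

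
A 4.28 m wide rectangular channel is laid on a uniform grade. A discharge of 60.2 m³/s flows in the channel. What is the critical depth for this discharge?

y_c = 2.72 m

For a rectangular channel, critical depth y_c = (q²/g)^(1/3) where q = Q/b = 60.2/4.28 = 14.07 m²/s.
So y_c = (14.07²/9.81)^(1/3) = 2.72 m.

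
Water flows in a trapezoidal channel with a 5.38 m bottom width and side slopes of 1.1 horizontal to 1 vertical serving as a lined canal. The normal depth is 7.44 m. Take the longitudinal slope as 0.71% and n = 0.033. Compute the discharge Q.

With bottom width b = 5.38 m and side slope z = 1.1: A = (b + zy)y = (5.38 + 1.1×7.44)×7.44 = 100.9 m²; P = b + 2y√(1+z²) = 5.38 + 2×7.44×1.487 = 27.5 m.
Hydraulic radius R = A/P = 100.9/27.5 = 3.67 m.
Manning's equation: Q = (1/n) A R^(2/3) S^(1/2) = (1/0.033) × 100.9 × 3.67^(2/3) × 0.0071^(1/2) = 613 m³/s.

Q = 613 m³/s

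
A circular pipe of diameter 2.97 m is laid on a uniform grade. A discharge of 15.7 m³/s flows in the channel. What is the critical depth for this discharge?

y_c = 1.73 m

At critical depth, Q² T / (g A³) = 1, i.e. A³/T = Q²/g = 15.7²/9.81 = 25.13.
Try y = 1.87 m: A³/T = 33.81 — high.
Try y = 1.73 m: A³/T = 25.08 — ≈ 25.13.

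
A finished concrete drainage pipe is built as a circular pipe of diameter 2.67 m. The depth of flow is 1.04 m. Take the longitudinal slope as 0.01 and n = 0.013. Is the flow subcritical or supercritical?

supercritical

For a circular section of diameter D = 2.67 m at depth y = 1.04 m, the central angle is θ = 2 arccos(1 − 2y/D) = 2.696 rad. Then A = (D²/8)(θ − sin θ) = 2.018 m² and P = Dθ/2 = 3.599 m.
Hydraulic radius R = A/P = 2.018/3.599 = 0.5608 m.
V = (1/n) R^(2/3) √S = (1/0.013) × 0.5608^(2/3) × √0.01 = 5.231 m/s. Hydraulic depth D_h = A/T = 2.018/2.604 = 0.7751 m.
Froude number Fr = V/√(g·D_h) = 5.231/√(9.81×0.7751) = 1.9, which is greater than 1, so the flow is supercritical.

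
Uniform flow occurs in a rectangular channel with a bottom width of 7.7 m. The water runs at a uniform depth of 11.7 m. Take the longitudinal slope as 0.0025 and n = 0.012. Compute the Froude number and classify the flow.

subcritical

Flow area A = b·y = 7.7 × 11.7 = 90.09 m². Wetted perimeter P = b + 2y = 7.7 + 2×11.7 = 31.1 m.
Hydraulic radius R = A/P = 90.09/31.1 = 2.897 m.
V = (1/n) R^(2/3) √S = (1/0.012) × 2.897^(2/3) × √0.0025 = 8.467 m/s. Hydraulic depth D_h = A/T = 90.09/7.7 = 11.7 m.
Froude number Fr = V/√(g·D_h) = 8.467/√(9.81×11.7) = 0.79, which is less than 1, so the flow is subcritical.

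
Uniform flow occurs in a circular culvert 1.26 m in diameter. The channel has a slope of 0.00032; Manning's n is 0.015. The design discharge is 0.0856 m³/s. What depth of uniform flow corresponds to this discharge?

Manning's equation rearranged: A R^(2/3) = nQ / (1·√S) = 0.015 × 0.0856 / (√0.00032) = 0.07178.
Try y = 0.229 m: A R^(2/3) = 0.04161 — low.
Try y = 0.3 m: A R^(2/3) = 0.07177 — ≈ 0.07178.

y_n = 0.3 m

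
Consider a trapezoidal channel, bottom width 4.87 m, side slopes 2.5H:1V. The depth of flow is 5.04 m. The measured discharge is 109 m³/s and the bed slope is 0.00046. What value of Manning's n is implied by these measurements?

With bottom width b = 4.87 m and side slope z = 2.5: A = (b + zy)y = (4.87 + 2.5×5.04)×5.04 = 88.05 m²; P = b + 2y√(1+z²) = 4.87 + 2×5.04×2.693 = 32.01 m.
Hydraulic radius R = A/P = 88.05/32.01 = 2.751 m.
Rearranging Manning's equation: n = (1/Q) A R^(2/3) S^(1/2) = (1/109) × 88.05 × 2.751^(2/3) × √0.00046 = 0.034.

n = 0.034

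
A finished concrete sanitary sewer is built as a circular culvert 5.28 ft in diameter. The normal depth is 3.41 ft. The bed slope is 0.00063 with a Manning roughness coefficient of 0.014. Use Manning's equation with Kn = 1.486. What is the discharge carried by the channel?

Q = 52.6 ft³/s

For a circular section of diameter D = 5.28 ft at depth y = 3.41 ft, the central angle is θ = 2 arccos(1 − 2y/D) = 3.734 rad. Then A = (D²/8)(θ − sin θ) = 14.96 ft² and P = Dθ/2 = 9.857 ft.
Hydraulic radius R = A/P = 14.96/9.857 = 1.517 ft.
Manning's equation: Q = (1.486/n) A R^(2/3) S^(1/2) = (1.486/0.014) × 14.96 × 1.517^(2/3) × 0.00063^(1/2) = 52.6 ft³/s.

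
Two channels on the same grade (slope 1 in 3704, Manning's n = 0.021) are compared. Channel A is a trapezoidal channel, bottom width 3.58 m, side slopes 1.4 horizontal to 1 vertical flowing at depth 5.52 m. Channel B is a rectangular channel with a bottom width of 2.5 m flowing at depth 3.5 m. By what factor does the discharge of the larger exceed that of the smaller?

Channel A: With bottom width b = 3.58 m and side slope z = 1.4: A = (b + zy)y = (3.58 + 1.4×5.52)×5.52 = 62.42 m²; P = b + 2y√(1+z²) = 3.58 + 2×5.52×1.72 = 22.57 m. Hydraulic radius R = A/P = 62.42/22.57 = 2.765 m. Q_A = (1/0.021)·62.42·2.765^(2/3)·√0.00027 = 96.22 m³/s.
Channel B: Flow area A = b·y = 2.5 × 3.5 = 8.75 m². Wetted perimeter P = b + 2y = 2.5 + 2×3.5 = 9.5 m. Hydraulic radius R = A/P = 8.75/9.5 = 0.9211 m. Q_B = (1/0.021)·8.75·0.9211^(2/3)·√0.00027 = 6.481 m³/s.
The larger discharge is 96.22 m³/s and the smaller is 6.481 m³/s; the ratio is 14.8.

14.8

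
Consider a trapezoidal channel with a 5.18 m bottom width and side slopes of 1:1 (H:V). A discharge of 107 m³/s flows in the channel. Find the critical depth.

y_c = 2.9 m

At critical depth, Q² T / (g A³) = 1, i.e. A³/T = Q²/g = 107²/9.81 = 1167.
At y = 3.68 m: A³/T = 2764 — high.
At y = 2.13 m: A³/T = 399.9 — low.
At y = 2.9 m: A³/T = 1172 — matches.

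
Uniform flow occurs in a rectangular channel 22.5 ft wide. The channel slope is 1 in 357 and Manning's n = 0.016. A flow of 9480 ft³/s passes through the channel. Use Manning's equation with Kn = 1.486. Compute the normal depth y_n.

y_n = 22.4 ft

Manning's equation rearranged: A R^(2/3) = nQ / (1.486·√S) = 0.016 × 9480 / (1.486 × √0.002801) = 1929.
At y = 16.4 ft: A R^(2/3) = 1308 — too small.
At y = 28.1 ft: A R^(2/3) = 2536 — too large.
At y = 22.4 ft: A R^(2/3) = 1929 — ≈ 1929.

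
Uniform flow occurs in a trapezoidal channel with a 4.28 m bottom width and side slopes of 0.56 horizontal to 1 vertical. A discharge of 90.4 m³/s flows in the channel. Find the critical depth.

At critical depth, Q² T / (g A³) = 1, i.e. A³/T = Q²/g = 90.4²/9.81 = 833.
Trying y = 3.36 m: A³/T = 1103 — over.
Trying y = 2.28 m: A³/T = 297.6 — short.
Trying y = 3.1 m: A³/T = 836.7 — matches.

y_c = 3.1 m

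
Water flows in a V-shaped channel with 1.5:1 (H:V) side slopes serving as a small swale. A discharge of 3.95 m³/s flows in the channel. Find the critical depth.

At critical depth, Q² T / (g A³) = 1, i.e. A³/T = Q²/g = 3.95²/9.81 = 1.59.
Try y = 0.908 m: A³/T = 0.6944 — short.
Try y = 1.31 m: A³/T = 4.34 — over.
Try y = 1.07 m: A³/T = 1.578 — ≈ 1.59.

y_c = 1.07 m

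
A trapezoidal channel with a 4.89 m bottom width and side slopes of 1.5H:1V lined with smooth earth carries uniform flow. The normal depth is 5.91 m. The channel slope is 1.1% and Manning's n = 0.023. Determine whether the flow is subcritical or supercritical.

supercritical

With bottom width b = 4.89 m and side slope z = 1.5: A = (b + zy)y = (4.89 + 1.5×5.91)×5.91 = 81.29 m²; P = b + 2y√(1+z²) = 4.89 + 2×5.91×1.803 = 26.2 m.
Hydraulic radius R = A/P = 81.29/26.2 = 3.103 m.
V = (1/n) R^(2/3) √S = (1/0.023) × 3.103^(2/3) × √0.011 = 9.701 m/s. Hydraulic depth D_h = A/T = 81.29/22.62 = 3.594 m.
Froude number Fr = V/√(g·D_h) = 9.701/√(9.81×3.594) = 1.63, which is greater than 1, so the flow is supercritical.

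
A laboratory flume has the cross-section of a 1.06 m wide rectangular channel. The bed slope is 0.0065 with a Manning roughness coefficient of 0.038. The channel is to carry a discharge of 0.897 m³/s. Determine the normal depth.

Manning's equation rearranged: A R^(2/3) = nQ / (1·√S) = 0.038 × 0.897 / (√0.0065) = 0.4228.
Try y = 1.02 m: A R^(2/3) = 0.5357 — high.
Try y = 0.718 m: A R^(2/3) = 0.3448 — low.
Try y = 0.843 m: A R^(2/3) = 0.4228 — ≈ 0.4228.

y_n = 0.843 m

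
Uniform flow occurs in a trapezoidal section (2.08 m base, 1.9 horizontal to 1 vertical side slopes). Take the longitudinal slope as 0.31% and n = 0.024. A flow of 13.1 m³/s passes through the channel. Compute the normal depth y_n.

Manning's equation rearranged: A R^(2/3) = nQ / (1·√S) = 0.024 × 13.1 / (√0.0031) = 5.647.
At y = 0.995 m: A R^(2/3) = 2.878 — too small.
At y = 1.5 m: A R^(2/3) = 6.728 — too large.
At y = 1.38 m: A R^(2/3) = 5.641 — ≈ 5.647.

y_n = 1.38 m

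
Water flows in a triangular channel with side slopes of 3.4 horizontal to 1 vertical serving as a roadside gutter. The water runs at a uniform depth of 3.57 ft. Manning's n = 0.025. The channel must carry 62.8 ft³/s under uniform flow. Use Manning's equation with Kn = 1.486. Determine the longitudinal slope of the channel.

For a triangular section with side slope z = 3.4: A = zy² = 3.4×3.57² = 43.33 ft²; P = 2y√(1+z²) = 2×3.57×3.544 = 25.3 ft.
Hydraulic radius R = A/P = 43.33/25.3 = 1.712 ft.
From Manning's equation, S = [nQ / (1.486 A R^(2/3))]² = [0.025 × 62.8 / (1.486 × 43.33 × 1.712^(2/3))]² = 0.00029.

S = 0.00029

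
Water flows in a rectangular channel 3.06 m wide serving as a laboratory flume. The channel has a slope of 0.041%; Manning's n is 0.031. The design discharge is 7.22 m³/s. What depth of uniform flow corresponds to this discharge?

Manning's equation rearranged: A R^(2/3) = nQ / (1·√S) = 0.031 × 7.22 / (√0.00041) = 11.05.
At y = 2.86 m: A R^(2/3) = 8.733 — low.
At y = 3.47 m: A R^(2/3) = 11.05 — close enough.

y_n = 3.47 m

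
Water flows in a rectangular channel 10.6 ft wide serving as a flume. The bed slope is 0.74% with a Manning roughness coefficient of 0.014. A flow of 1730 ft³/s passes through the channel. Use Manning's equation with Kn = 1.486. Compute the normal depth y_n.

Manning's equation rearranged: A R^(2/3) = nQ / (1.486·√S) = 0.014 × 1730 / (1.486 × √0.0074) = 189.5.
Try y = 7.05 ft: A R^(2/3) = 156.3 — too small.
Try y = 10 ft: A R^(2/3) = 242.7 — too large.
Try y = 8.2 ft: A R^(2/3) = 189.5 — close enough.

y_n = 8.2 ft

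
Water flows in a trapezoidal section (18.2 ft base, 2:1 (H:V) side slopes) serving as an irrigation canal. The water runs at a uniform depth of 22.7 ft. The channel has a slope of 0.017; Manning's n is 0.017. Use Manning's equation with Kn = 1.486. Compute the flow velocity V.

With bottom width b = 18.2 ft and side slope z = 2: A = (b + zy)y = (18.2 + 2×22.7)×22.7 = 1444 ft²; P = b + 2y√(1+z²) = 18.2 + 2×22.7×2.236 = 119.7 ft.
Hydraulic radius R = A/P = 1444/119.7 = 12.06 ft.
From Manning's equation, V = (1.486/n) R^(2/3) S^(1/2) = (1.486/0.017) × 12.06^(2/3) × 0.017^(1/2) = 59.9 ft/s.

V = 59.9 ft/s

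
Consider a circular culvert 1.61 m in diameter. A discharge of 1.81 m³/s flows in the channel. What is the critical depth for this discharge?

At critical depth, Q² T / (g A³) = 1, i.e. A³/T = Q²/g = 1.81²/9.81 = 0.334.
Trying y = 0.839 m: A³/T = 0.7672 — too large.
Trying y = 0.531 m: A³/T = 0.1325 — too small.
Trying y = 0.675 m: A³/T = 0.3339 — close enough.

y_c = 0.675 m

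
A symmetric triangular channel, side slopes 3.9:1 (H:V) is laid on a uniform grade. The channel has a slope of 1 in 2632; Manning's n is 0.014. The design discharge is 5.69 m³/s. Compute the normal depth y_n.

y_n = 1.22 m

Manning's equation rearranged: A R^(2/3) = nQ / (1·√S) = 0.014 × 5.69 / (√0.0003799) = 4.087.
Trying y = 0.965 m: A R^(2/3) = 2.187 — short.
Trying y = 1.52 m: A R^(2/3) = 7.346 — over.
Trying y = 1.22 m: A R^(2/3) = 4.087 — matches.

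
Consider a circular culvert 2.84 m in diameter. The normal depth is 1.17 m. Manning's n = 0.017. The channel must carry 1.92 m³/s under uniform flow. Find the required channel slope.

For a circular section of diameter D = 2.84 m at depth y = 1.17 m, the central angle is θ = 2 arccos(1 − 2y/D) = 2.788 rad. Then A = (D²/8)(θ − sin θ) = 2.461 m² and P = Dθ/2 = 3.958 m.
Hydraulic radius R = A/P = 2.461/3.958 = 0.6217 m.
From Manning's equation, S = [nQ / (1 A R^(2/3))]² = [0.017 × 1.92 / (1 × 2.461 × 0.6217^(2/3))]² = 0.000331.

S = 0.000331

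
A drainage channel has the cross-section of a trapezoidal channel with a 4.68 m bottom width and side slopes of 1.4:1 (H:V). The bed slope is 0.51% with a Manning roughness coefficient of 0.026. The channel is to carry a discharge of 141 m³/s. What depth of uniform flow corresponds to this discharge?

Manning's equation rearranged: A R^(2/3) = nQ / (1·√S) = 0.026 × 141 / (√0.0051) = 51.33.
At y = 3.89 m: A R^(2/3) = 66.23 — too large.
At y = 2.36 m: A R^(2/3) = 24.38 — too small.
At y = 3.44 m: A R^(2/3) = 51.47 — matches.

y_n = 3.44 m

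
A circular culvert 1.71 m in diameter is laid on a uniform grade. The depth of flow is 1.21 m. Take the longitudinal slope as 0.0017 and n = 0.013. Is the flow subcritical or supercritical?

subcritical

For a circular section of diameter D = 1.71 m at depth y = 1.21 m, the central angle is θ = 2 arccos(1 − 2y/D) = 3.998 rad. Then A = (D²/8)(θ − sin θ) = 1.737 m² and P = Dθ/2 = 3.418 m.
Hydraulic radius R = A/P = 1.737/3.418 = 0.5083 m.
V = (1/n) R^(2/3) √S = (1/0.013) × 0.5083^(2/3) × √0.0017 = 2.02 m/s. Hydraulic depth D_h = A/T = 1.737/1.556 = 1.117 m.
Froude number Fr = V/√(g·D_h) = 2.02/√(9.81×1.117) = 0.61, which is less than 1, so the flow is subcritical.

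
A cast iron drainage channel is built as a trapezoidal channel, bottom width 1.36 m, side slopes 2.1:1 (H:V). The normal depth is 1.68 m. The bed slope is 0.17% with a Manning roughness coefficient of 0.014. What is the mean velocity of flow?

With bottom width b = 1.36 m and side slope z = 2.1: A = (b + zy)y = (1.36 + 2.1×1.68)×1.68 = 8.212 m²; P = b + 2y√(1+z²) = 1.36 + 2×1.68×2.326 = 9.175 m.
Hydraulic radius R = A/P = 8.212/9.175 = 0.895 m.
From Manning's equation, V = (1/n) R^(2/3) S^(1/2) = (1/0.014) × 0.895^(2/3) × 0.0017^(1/2) = 2.74 m/s.

V = 2.74 m/s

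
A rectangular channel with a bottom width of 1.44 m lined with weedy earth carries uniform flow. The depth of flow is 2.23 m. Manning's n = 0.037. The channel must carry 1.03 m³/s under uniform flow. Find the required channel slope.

S = 0.000317

Flow area A = b·y = 1.44 × 2.23 = 3.211 m². Wetted perimeter P = b + 2y = 1.44 + 2×2.23 = 5.9 m.
Hydraulic radius R = A/P = 3.211/5.9 = 0.5443 m.
From Manning's equation, S = [nQ / (1 A R^(2/3))]² = [0.037 × 1.03 / (1 × 3.211 × 0.5443^(2/3))]² = 0.000317.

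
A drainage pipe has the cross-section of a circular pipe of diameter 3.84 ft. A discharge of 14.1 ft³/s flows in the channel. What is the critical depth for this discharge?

y_c = 1.11 ft

At critical depth, Q² T / (g A³) = 1, i.e. A³/T = Q²/g = 14.1²/32.2 = 6.174.
Try y = 0.886 ft: A³/T = 2.552 — short.
Try y = 1.33 ft: A³/T = 12.36 — over.
Try y = 1.11 ft: A³/T = 6.138 — close enough.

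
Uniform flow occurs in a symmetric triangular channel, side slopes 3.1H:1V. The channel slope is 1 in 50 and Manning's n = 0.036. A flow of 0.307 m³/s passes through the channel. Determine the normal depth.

y_n = 0.303 m

Manning's equation rearranged: A R^(2/3) = nQ / (1·√S) = 0.036 × 0.307 / (√0.02) = 0.07815.
Trying y = 0.342 m: A R^(2/3) = 0.1081 — too large.
Trying y = 0.25 m: A R^(2/3) = 0.04687 — too small.
Trying y = 0.303 m: A R^(2/3) = 0.07826 — close enough.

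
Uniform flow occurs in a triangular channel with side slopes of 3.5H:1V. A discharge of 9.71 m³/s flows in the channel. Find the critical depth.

y_c = 1.09 m

At critical depth, Q² T / (g A³) = 1, i.e. A³/T = Q²/g = 9.71²/9.81 = 9.611.
Trying y = 0.798 m: A³/T = 1.982 — too small.
Trying y = 1.35 m: A³/T = 27.46 — too large.
Trying y = 1.09 m: A³/T = 9.424 — matches.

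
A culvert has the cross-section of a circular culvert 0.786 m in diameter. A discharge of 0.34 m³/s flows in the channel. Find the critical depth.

At critical depth, Q² T / (g A³) = 1, i.e. A³/T = Q²/g = 0.34²/9.81 = 0.01178.
Trying y = 0.438 m: A³/T = 0.02749 — high.
Trying y = 0.351 m: A³/T = 0.01179 — close enough.

y_c = 0.351 m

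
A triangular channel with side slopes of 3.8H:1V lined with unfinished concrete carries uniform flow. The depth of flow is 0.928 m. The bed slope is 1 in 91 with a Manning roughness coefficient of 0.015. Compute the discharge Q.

For a triangular section with side slope z = 3.8: A = zy² = 3.8×0.928² = 3.272 m²; P = 2y√(1+z²) = 2×0.928×3.929 = 7.293 m.
Hydraulic radius R = A/P = 3.272/7.293 = 0.4487 m.
Manning's equation: Q = (1/n) A R^(2/3) S^(1/2) = (1/0.015) × 3.272 × 0.4487^(2/3) × 0.01099^(1/2) = 13.4 m³/s.

Q = 13.4 m³/s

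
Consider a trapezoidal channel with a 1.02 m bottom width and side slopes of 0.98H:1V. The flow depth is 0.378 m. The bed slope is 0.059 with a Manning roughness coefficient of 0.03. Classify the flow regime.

With bottom width b = 1.02 m and side slope z = 0.98: A = (b + zy)y = (1.02 + 0.98×0.378)×0.378 = 0.5256 m²; P = b + 2y√(1+z²) = 1.02 + 2×0.378×1.4 = 2.079 m.
Hydraulic radius R = A/P = 0.5256/2.079 = 0.2529 m.
V = (1/n) R^(2/3) √S = (1/0.03) × 0.2529^(2/3) × √0.059 = 3.238 m/s. Hydraulic depth D_h = A/T = 0.5256/1.761 = 0.2985 m.
Froude number Fr = V/√(g·D_h) = 3.238/√(9.81×0.2985) = 1.89, which is greater than 1, so the flow is supercritical.

supercritical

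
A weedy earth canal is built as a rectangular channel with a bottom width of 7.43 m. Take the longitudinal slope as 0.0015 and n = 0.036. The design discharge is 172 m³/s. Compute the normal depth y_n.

y_n = 10.9 m

Manning's equation rearranged: A R^(2/3) = nQ / (1·√S) = 0.036 × 172 / (√0.0015) = 159.9.
Trying y = 13.4 m: A R^(2/3) = 202.9 — too large.
Trying y = 9.09 m: A R^(2/3) = 128.9 — too small.
Trying y = 10.9 m: A R^(2/3) = 159.8 — close enough.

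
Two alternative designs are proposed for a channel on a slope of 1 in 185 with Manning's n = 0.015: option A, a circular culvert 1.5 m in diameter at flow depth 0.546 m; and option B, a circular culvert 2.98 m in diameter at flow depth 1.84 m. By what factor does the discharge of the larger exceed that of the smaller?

15.5

Channel A: For a circular section of diameter D = 1.5 m at depth y = 0.546 m, the central angle is θ = 2 arccos(1 − 2y/D) = 2.591 rad. Then A = (D²/8)(θ − sin θ) = 0.5814 m² and P = Dθ/2 = 1.943 m. Hydraulic radius R = A/P = 0.5814/1.943 = 0.2992 m. Q_A = (1/0.015)·0.5814·0.2992^(2/3)·√0.005405 = 1.275 m³/s.
Channel B: For a circular section of diameter D = 2.98 m at depth y = 1.84 m, the central angle is θ = 2 arccos(1 − 2y/D) = 3.616 rad. Then A = (D²/8)(θ − sin θ) = 4.521 m² and P = Dθ/2 = 5.388 m. Hydraulic radius R = A/P = 4.521/5.388 = 0.8391 m. Q_B = (1/0.015)·4.521·0.8391^(2/3)·√0.005405 = 19.71 m³/s.
The larger discharge is 19.71 m³/s and the smaller is 1.275 m³/s; the ratio is 15.5.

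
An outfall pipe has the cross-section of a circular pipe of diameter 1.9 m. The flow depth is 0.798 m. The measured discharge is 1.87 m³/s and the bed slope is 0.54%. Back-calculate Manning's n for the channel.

For a circular section of diameter D = 1.9 m at depth y = 0.798 m, the central angle is θ = 2 arccos(1 − 2y/D) = 2.82 rad. Then A = (D²/8)(θ − sin θ) = 1.13 m² and P = Dθ/2 = 2.679 m.
Hydraulic radius R = A/P = 1.13/2.679 = 0.4218 m.
Rearranging Manning's equation: n = (1/Q) A R^(2/3) S^(1/2) = (1/1.87) × 1.13 × 0.4218^(2/3) × √0.0054 = 0.025.

n = 0.025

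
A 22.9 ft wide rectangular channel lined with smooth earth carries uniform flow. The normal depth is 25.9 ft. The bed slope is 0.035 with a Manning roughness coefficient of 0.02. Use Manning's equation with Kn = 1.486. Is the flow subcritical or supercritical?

Flow area A = b·y = 22.9 × 25.9 = 593.1 ft². Wetted perimeter P = b + 2y = 22.9 + 2×25.9 = 74.7 ft.
Hydraulic radius R = A/P = 593.1/74.7 = 7.94 ft.
V = (1.486/n) R^(2/3) √S = (1.486/0.02) × 7.94^(2/3) × √0.035 = 55.32 ft/s. Hydraulic depth D_h = A/T = 593.1/22.9 = 25.9 ft.
Froude number Fr = V/√(g·D_h) = 55.32/√(32.2×25.9) = 1.92, which is greater than 1, so the flow is supercritical.

supercritical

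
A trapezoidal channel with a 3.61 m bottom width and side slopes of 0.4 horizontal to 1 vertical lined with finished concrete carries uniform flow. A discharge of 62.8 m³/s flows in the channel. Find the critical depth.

y_c = 2.81 m

At critical depth, Q² T / (g A³) = 1, i.e. A³/T = Q²/g = 62.8²/9.81 = 402.
At y = 3.6 m: A³/T = 925.8 — high.
At y = 2.26 m: A³/T = 196 — low.
At y = 2.81 m: A³/T = 401.8 — matches.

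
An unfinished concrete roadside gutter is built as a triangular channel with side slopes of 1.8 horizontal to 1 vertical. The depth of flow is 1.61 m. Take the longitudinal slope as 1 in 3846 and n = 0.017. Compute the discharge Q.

Q = 3.5 m³/s

For a triangular section with side slope z = 1.8: A = zy² = 1.8×1.61² = 4.666 m²; P = 2y√(1+z²) = 2×1.61×2.059 = 6.63 m.
Hydraulic radius R = A/P = 4.666/6.63 = 0.7037 m.
Manning's equation: Q = (1/n) A R^(2/3) S^(1/2) = (1/0.017) × 4.666 × 0.7037^(2/3) × 0.00026^(1/2) = 3.5 m³/s.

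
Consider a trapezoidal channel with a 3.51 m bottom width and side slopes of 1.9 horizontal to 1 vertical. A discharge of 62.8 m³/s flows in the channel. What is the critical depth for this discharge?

y_c = 2.19 m

At critical depth, Q² T / (g A³) = 1, i.e. A³/T = Q²/g = 62.8²/9.81 = 402.
Try y = 2.39 m: A³/T = 565.8 — over.
Try y = 1.73 m: A³/T = 161.2 — short.
Try y = 2.19 m: A³/T = 400.7 — matches.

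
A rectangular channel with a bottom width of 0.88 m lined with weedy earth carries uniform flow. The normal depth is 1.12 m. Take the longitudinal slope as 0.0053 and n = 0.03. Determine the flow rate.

Q = 1.11 m³/s

Flow area A = b·y = 0.88 × 1.12 = 0.9856 m². Wetted perimeter P = b + 2y = 0.88 + 2×1.12 = 3.12 m.
Hydraulic radius R = A/P = 0.9856/3.12 = 0.3159 m.
Manning's equation: Q = (1/n) A R^(2/3) S^(1/2) = (1/0.03) × 0.9856 × 0.3159^(2/3) × 0.0053^(1/2) = 1.11 m³/s.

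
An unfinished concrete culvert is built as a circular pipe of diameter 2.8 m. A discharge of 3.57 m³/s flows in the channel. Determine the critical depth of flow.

y_c = 0.815 m

At critical depth, Q² T / (g A³) = 1, i.e. A³/T = Q²/g = 3.57²/9.81 = 1.299.
At y = 0.587 m: A³/T = 0.3617 — short.
At y = 0.907 m: A³/T = 1.967 — over.
At y = 0.815 m: A³/T = 1.3 — close enough.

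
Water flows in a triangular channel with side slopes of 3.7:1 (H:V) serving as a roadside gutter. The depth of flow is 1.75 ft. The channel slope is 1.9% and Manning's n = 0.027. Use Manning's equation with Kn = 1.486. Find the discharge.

For a triangular section with side slope z = 3.7: A = zy² = 3.7×1.75² = 11.33 ft²; P = 2y√(1+z²) = 2×1.75×3.833 = 13.41 ft.
Hydraulic radius R = A/P = 11.33/13.41 = 0.8447 ft.
Manning's equation: Q = (1.486/n) A R^(2/3) S^(1/2) = (1.486/0.027) × 11.33 × 0.8447^(2/3) × 0.019^(1/2) = 76.8 ft³/s.

Q = 76.8 ft³/s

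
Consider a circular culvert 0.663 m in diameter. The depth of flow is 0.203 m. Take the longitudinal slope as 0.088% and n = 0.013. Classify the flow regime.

For a circular section of diameter D = 0.663 m at depth y = 0.203 m, the central angle is θ = 2 arccos(1 − 2y/D) = 2.345 rad. Then A = (D²/8)(θ − sin θ) = 0.08961 m² and P = Dθ/2 = 0.7775 m.
Hydraulic radius R = A/P = 0.08961/0.7775 = 0.1152 m.
V = (1/n) R^(2/3) √S = (1/0.013) × 0.1152^(2/3) × √0.00088 = 0.5404 m/s. Hydraulic depth D_h = A/T = 0.08961/0.6112 = 0.1466 m.
Froude number Fr = V/√(g·D_h) = 0.5404/√(9.81×0.1466) = 0.451, which is less than 1, so the flow is subcritical.

subcritical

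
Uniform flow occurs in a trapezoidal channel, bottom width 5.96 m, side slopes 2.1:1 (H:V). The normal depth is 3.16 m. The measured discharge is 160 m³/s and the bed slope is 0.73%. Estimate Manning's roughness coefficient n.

With bottom width b = 5.96 m and side slope z = 2.1: A = (b + zy)y = (5.96 + 2.1×3.16)×3.16 = 39.8 m²; P = b + 2y√(1+z²) = 5.96 + 2×3.16×2.326 = 20.66 m.
Hydraulic radius R = A/P = 39.8/20.66 = 1.927 m.
Rearranging Manning's equation: n = (1/Q) A R^(2/3) S^(1/2) = (1/160) × 39.8 × 1.927^(2/3) × √0.0073 = 0.0329.

n = 0.0329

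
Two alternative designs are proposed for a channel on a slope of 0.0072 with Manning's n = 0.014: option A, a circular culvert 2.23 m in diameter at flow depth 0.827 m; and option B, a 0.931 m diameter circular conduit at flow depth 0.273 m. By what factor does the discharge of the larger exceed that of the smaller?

Channel A: For a circular section of diameter D = 2.23 m at depth y = 0.827 m, the central angle is θ = 2 arccos(1 − 2y/D) = 2.619 rad. Then A = (D²/8)(θ − sin θ) = 1.318 m² and P = Dθ/2 = 2.92 m. Hydraulic radius R = A/P = 1.318/2.92 = 0.4513 m. Q_A = (1/0.014)·1.318·0.4513^(2/3)·√0.0072 = 4.699 m³/s.
Channel B: For a circular section of diameter D = 0.931 m at depth y = 0.273 m, the central angle is θ = 2 arccos(1 − 2y/D) = 2.289 rad. Then A = (D²/8)(θ − sin θ) = 0.1664 m² and P = Dθ/2 = 1.065 m. Hydraulic radius R = A/P = 0.1664/1.065 = 0.1562 m. Q_B = (1/0.014)·0.1664·0.1562^(2/3)·√0.0072 = 0.2925 m³/s.
The larger discharge is 4.699 m³/s and the smaller is 0.2925 m³/s; the ratio is 16.1.

16.1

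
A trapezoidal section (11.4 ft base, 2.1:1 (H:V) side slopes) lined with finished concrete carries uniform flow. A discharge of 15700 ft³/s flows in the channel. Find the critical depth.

y_c = 17.8 ft

At critical depth, Q² T / (g A³) = 1, i.e. A³/T = Q²/g = 15700²/32.2 = 7655000.
At y = 20 ft: A³/T = 12770000 — over.
At y = 12.9 ft: A³/T = 1867000 — short.
At y = 17.8 ft: A³/T = 7598000 — matches.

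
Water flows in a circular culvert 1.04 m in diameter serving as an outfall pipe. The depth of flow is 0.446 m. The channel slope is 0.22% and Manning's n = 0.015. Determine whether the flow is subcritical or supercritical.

For a circular section of diameter D = 1.04 m at depth y = 0.446 m, the central angle is θ = 2 arccos(1 − 2y/D) = 2.856 rad. Then A = (D²/8)(θ − sin θ) = 0.348 m² and P = Dθ/2 = 1.485 m.
Hydraulic radius R = A/P = 0.348/1.485 = 0.2344 m.
V = (1/n) R^(2/3) √S = (1/0.015) × 0.2344^(2/3) × √0.0022 = 1.189 m/s. Hydraulic depth D_h = A/T = 0.348/1.029 = 0.3381 m.
Froude number Fr = V/√(g·D_h) = 1.189/√(9.81×0.3381) = 0.653, which is less than 1, so the flow is subcritical.

subcritical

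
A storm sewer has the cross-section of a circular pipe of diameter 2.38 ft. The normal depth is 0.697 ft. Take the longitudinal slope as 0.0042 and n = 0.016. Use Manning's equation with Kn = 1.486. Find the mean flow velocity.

V = 3.26 ft/s

For a circular section of diameter D = 2.38 ft at depth y = 0.697 ft, the central angle is θ = 2 arccos(1 − 2y/D) = 2.287 rad. Then A = (D²/8)(θ − sin θ) = 1.086 ft² and P = Dθ/2 = 2.722 ft.
Hydraulic radius R = A/P = 1.086/2.722 = 0.3988 ft.
From Manning's equation, V = (1.486/n) R^(2/3) S^(1/2) = (1.486/0.016) × 0.3988^(2/3) × 0.0042^(1/2) = 3.26 ft/s.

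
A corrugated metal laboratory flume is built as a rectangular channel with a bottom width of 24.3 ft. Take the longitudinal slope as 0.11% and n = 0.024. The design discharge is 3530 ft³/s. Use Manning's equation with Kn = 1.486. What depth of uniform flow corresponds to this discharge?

y_n = 18.7 ft

Manning's equation rearranged: A R^(2/3) = nQ / (1.486·√S) = 0.024 × 3530 / (1.486 × √0.0011) = 1719.
Try y = 14 ft: A R^(2/3) = 1185 — low.
Try y = 22.6 ft: A R^(2/3) = 2179 — high.
Try y = 18.7 ft: A R^(2/3) = 1720 — close enough.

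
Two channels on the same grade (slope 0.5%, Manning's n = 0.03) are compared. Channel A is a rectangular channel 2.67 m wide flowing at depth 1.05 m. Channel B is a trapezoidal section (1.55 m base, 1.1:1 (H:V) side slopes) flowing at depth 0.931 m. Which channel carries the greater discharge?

Channel A: Flow area A = b·y = 2.67 × 1.05 = 2.804 m². Wetted perimeter P = b + 2y = 2.67 + 2×1.05 = 4.77 m. Hydraulic radius R = A/P = 2.804/4.77 = 0.5877 m. Q_A = (1/0.03)·2.804·0.5877^(2/3)·√0.005 = 4.636 m³/s.
Channel B: With bottom width b = 1.55 m and side slope z = 1.1: A = (b + zy)y = (1.55 + 1.1×0.931)×0.931 = 2.396 m²; P = b + 2y√(1+z²) = 1.55 + 2×0.931×1.487 = 4.318 m. Hydraulic radius R = A/P = 2.396/4.318 = 0.555 m. Q_B = (1/0.03)·2.396·0.555^(2/3)·√0.005 = 3.815 m³/s.
Q_A = 4.636 m³/s vs Q_B = 3.815 m³/s, so channel A carries more.

channel A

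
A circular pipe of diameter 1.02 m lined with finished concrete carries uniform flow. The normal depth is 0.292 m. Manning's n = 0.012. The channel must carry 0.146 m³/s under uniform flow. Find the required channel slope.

For a circular section of diameter D = 1.02 m at depth y = 0.292 m, the central angle is θ = 2 arccos(1 − 2y/D) = 2.258 rad. Then A = (D²/8)(θ − sin θ) = 0.1932 m² and P = Dθ/2 = 1.152 m.
Hydraulic radius R = A/P = 0.1932/1.152 = 0.1677 m.
From Manning's equation, S = [nQ / (1 A R^(2/3))]² = [0.012 × 0.146 / (1 × 0.1932 × 0.1677^(2/3))]² = 0.000889.

S = 0.000889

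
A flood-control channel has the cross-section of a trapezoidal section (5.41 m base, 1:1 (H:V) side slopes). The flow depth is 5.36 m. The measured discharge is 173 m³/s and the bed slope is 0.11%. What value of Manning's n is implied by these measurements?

With bottom width b = 5.41 m and side slope z = 1: A = (b + zy)y = (5.41 + 1×5.36)×5.36 = 57.73 m²; P = b + 2y√(1+z²) = 5.41 + 2×5.36×1.414 = 20.57 m.
Hydraulic radius R = A/P = 57.73/20.57 = 2.806 m.
Rearranging Manning's equation: n = (1/Q) A R^(2/3) S^(1/2) = (1/173) × 57.73 × 2.806^(2/3) × √0.0011 = 0.022.

n = 0.022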